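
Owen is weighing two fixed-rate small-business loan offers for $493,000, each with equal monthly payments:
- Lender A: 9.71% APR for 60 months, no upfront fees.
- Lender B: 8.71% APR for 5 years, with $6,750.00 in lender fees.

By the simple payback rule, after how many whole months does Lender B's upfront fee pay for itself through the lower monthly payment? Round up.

Lender A: at 9.71% the monthly rate is 0.0080917, so the payment is 493,000 × 0.0080917 / (1 − 1.0080917^−60) = $10,404.58.
Lender B: at 8.71% the monthly rate is 0.0072583, so the payment is 493,000 × 0.0072583 / (1 − 1.0072583^−60) = $10,164.62.
Monthly savings = $10,404.58 − $10,164.62 = $239.96.
Break-even = $6,750.00 / $239.96 = 28.13 → 29 months.

29 months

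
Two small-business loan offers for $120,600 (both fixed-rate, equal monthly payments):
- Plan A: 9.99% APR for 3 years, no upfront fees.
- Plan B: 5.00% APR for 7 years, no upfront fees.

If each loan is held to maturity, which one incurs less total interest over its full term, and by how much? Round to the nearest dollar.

Plan A by $3,111

Plan A: at 9.99% the monthly rate is 0.0083250, so the payment is 120,600 × 0.0083250 / (1 − 1.0083250^−36) = $3,890.86.
Total interest on Plan A = 36 × $3,890.86 − $120,600 = $19,470.96.
Plan B: monthly rate = 5%/12 = 0.0041667; payment = 120,600 × 0.0041667 / (1 − (1+0.0041667)^−84) = $1,704.55.
Total interest on Plan B = 84 × $1,704.55 − $120,600 = $22,582.20.
Plan A is lower by $3,111.24.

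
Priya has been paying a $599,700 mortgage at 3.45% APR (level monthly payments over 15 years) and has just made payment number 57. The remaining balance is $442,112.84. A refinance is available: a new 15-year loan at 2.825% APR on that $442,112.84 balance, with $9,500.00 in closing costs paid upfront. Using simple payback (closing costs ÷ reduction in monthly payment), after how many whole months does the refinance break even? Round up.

Current payment = 599,700 × 3.45%/12 / (1 − (1+0.0028750)^−180) = $4,272.44.
Refinanced payment = 442,112.84 × 0.0023542 / (1 − (1+0.0023542)^−180) = $3,016.08.
Monthly savings = $4,272.44 − $3,016.08 = $1,256.36.
Break-even = $9,500.00 / $1,256.36 = 7.56 → 8 months.

8 months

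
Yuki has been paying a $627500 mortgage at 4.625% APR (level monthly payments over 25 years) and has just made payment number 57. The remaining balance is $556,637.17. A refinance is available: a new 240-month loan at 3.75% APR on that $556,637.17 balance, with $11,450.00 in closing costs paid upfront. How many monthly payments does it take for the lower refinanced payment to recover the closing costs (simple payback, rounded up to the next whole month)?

50 months

Current payment = 627,500 × 4.625%/12 / (1 − (1+0.0038542)^−300) = $3,532.52.
Refinanced payment = 556,637.17 × 0.0031250 / (1 − (1+0.0031250)^−240) = $3,300.24.
Monthly savings = $3,532.52 − $3,300.24 = $232.28.
Break-even = $11,450.00 / $232.28 = 49.29 → 50 months.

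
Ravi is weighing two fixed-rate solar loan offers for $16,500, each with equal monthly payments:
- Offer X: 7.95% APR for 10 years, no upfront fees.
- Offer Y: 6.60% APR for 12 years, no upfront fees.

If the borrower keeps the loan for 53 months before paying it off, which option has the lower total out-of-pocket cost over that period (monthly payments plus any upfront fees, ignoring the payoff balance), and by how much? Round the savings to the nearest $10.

Offer Y by $1,780

Offer X: at 7.95% the monthly rate is 0.0066250, so the payment is 16,500 × 0.0066250 / (1 − 1.0066250^−120) = $199.75.
Offer Y: monthly rate = 6.6%/12 = 0.0055000; payment = 16,500 × 0.0055000 / (1 − (1+0.0055000)^−144) = $166.19.
Over 53 months: Offer X costs 53 × $199.75 = $10,586.75; Offer Y costs 53 × $166.19 = $8,808.07.
Offer Y is cheaper by $10,586.75 − $8,808.07 = $1,778.68.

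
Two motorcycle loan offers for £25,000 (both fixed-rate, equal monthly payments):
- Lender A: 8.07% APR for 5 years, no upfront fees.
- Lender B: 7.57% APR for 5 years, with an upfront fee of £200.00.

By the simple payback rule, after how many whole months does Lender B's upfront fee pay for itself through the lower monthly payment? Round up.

Lender A: at 8.07% the monthly rate is 0.0067250, so the payment is 25,000 × 0.0067250 / (1 − 1.0067250^−60) = £507.75.
Lender B: at 7.57% the monthly rate is 0.0063083, so the payment is 25,000 × 0.0063083 / (1 − 1.0063083^−60) = £501.78.
Monthly savings = £507.75 − £501.78 = £5.97.
Break-even = £200.00 / £5.97 = 33.50 → 34 months.

34 months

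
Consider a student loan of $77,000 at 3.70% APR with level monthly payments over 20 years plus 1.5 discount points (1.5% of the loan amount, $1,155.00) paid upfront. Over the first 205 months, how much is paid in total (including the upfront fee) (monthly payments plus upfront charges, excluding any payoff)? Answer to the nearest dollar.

Monthly rate = 3.7%/12 = 0.0030833; payment = 77,000 × 0.0030833 / (1 − (1+0.0030833)^−240) = $454.52.
Total outlay = 205 × $454.52 + $1,155.00 = $94,331.60.

$94,332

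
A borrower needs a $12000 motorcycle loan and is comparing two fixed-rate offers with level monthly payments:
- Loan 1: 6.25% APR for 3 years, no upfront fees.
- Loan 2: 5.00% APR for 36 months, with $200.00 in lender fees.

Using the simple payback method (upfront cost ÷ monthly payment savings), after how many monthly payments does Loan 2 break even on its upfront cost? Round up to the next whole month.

30 months

Loan 1: at 6.25% the monthly rate is 0.0052083, so the payment is 12,000 × 0.0052083 / (1 − 1.0052083^−36) = $366.42.
Loan 2: monthly rate = 5%/12 = 0.0041667; payment = 12,000 × 0.0041667 / (1 − (1+0.0041667)^−36) = $359.65.
Monthly savings = $366.42 − $359.65 = $6.77.
Break-even = $200.00 / $6.77 = 29.54 → 30 months.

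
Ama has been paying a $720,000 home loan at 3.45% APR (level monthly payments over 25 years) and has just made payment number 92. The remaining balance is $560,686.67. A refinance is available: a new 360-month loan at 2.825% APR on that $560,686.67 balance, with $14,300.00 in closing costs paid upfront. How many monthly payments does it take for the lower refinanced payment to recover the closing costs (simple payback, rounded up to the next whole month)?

12 months

Current payment = 720,000 × 3.45%/12 / (1 − (1+0.0028750)^−300) = $3,585.21.
Refinanced payment = 560,686.67 × 0.0023542 / (1 − (1+0.0023542)^−360) = $2,311.29.
Monthly savings = $3,585.21 − $2,311.29 = $1,273.92.
Break-even = $14,300.00 / $1,273.92 = 11.23 → 12 months.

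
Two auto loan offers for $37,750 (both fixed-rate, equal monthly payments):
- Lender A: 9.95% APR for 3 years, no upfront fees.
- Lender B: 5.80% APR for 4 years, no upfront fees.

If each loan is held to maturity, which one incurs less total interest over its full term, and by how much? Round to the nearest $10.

Lender A: monthly rate = 9.95%/12 = 0.0082917; payment = 37,750 × 0.0082917 / (1 − (1+0.0082917)^−36) = $1,217.20.
Total interest on Lender A = 36 × $1,217.20 − $37,750 = $6,069.20.
Lender B: at 5.80% the monthly rate is 0.0048333, so the payment is 37,750 × 0.0048333 / (1 − 1.0048333^−48) = $883.10.
Total interest on Lender B = 48 × $883.10 − $37,750 = $4,638.80.
Lender B is lower by $1,430.40.

Lender B by $1,430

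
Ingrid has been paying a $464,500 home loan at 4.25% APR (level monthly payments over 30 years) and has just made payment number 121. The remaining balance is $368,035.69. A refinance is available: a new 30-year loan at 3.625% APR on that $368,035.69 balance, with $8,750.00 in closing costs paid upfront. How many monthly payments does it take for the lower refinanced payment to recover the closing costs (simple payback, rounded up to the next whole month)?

Current payment = 464,500 × 4.25%/12 / (1 − (1+0.0035417)^−360) = $2,285.06.
Refinanced payment = 368,035.69 × 0.0030208 / (1 − (1+0.0030208)^−360) = $1,678.43.
Monthly savings = $2,285.06 − $1,678.43 = $606.63.
Break-even = $8,750.00 / $606.63 = 14.42 → 15 months.

15 months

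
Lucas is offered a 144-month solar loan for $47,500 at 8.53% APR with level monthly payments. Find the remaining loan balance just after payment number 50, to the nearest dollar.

With monthly rate i = 8.53%/12 = 0.0071083, the balance after k of n payments is P · [(1+i)^n − (1+i)^k] / [(1+i)^n − 1].
(1+0.0071083)^144 = 2.77313682 and (1+0.0071083)^50 = 1.42498233, so the balance is 47,500 × (2.77313682 − 1.42498233) / (2.77313682 − 1) = $36,115.28.

$36,115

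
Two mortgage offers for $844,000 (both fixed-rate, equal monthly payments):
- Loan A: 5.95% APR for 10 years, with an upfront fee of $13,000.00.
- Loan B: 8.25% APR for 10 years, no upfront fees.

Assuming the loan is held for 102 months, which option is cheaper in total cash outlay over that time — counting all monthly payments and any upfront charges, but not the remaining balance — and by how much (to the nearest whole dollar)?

Loan A: at 5.95% the monthly rate is 0.0049583, so the payment is 844,000 × 0.0049583 / (1 − 1.0049583^−120) = $9,348.95.
Loan B: monthly rate = 8.25%/12 = 0.0068750; payment = 844,000 × 0.0068750 / (1 − (1+0.0068750)^−120) = $10,351.88.
Over 102 months: Loan A costs 102 × $9,348.95 + $13,000.00 = $966,592.90; Loan B costs 102 × $10,351.88 = $1,055,891.76.
Loan A is cheaper by $1,055,891.76 − $966,592.90 = $89,298.86.

Loan A by $89,299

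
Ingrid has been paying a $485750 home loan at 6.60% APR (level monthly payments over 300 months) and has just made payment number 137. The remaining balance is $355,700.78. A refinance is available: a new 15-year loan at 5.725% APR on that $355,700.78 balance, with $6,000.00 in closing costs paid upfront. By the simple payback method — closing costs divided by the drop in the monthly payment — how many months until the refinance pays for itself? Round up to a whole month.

17 months

Current payment = 485,750 × 6.6%/12 / (1 − (1+0.0055000)^−300) = $3,310.24.
Refinanced payment = 355,700.78 × 0.0047708 / (1 − (1+0.0047708)^−180) = $2,949.02.
Monthly savings = $3,310.24 − $2,949.02 = $361.22.
Break-even = $6,000.00 / $361.22 = 16.61 → 17 months.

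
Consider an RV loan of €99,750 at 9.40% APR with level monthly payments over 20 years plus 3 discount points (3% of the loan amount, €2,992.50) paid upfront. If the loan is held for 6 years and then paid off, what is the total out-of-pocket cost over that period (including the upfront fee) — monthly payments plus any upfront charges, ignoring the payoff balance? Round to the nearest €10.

At 9.40% the monthly rate is 0.0078333, so the payment is 99,750 × 0.0078333 / (1 − 1.0078333^−240) = €923.30.
Total outlay = 72 × €923.30 + €2,992.50 = €69,470.10.

€69,470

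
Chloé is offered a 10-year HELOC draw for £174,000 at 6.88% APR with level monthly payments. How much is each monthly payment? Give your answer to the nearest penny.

£2,009.54

At 6.88% the monthly rate is 0.0057333, so the payment is 174,000 × 0.0057333 / (1 − 1.0057333^−120) = £2,009.54.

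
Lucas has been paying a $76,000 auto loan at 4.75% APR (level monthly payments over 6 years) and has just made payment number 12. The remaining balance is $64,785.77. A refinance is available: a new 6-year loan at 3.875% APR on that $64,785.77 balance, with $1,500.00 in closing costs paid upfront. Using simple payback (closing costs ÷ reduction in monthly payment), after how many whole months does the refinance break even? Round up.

Current payment = 76,000 × 4.75%/12 / (1 − (1+0.0039583)^−72) = $1,215.18.
Refinanced payment = 64,785.77 × 0.0032292 / (1 − (1+0.0032292)^−72) = $1,009.90.
Monthly savings = $1,215.18 − $1,009.90 = $205.28.
Break-even = $1,500.00 / $205.28 = 7.31 → 8 months.

8 months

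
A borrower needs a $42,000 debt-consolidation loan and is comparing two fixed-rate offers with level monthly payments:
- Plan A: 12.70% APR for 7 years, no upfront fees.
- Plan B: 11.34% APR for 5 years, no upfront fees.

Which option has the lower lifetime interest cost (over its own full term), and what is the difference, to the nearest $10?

Plan A: at 12.70% the monthly rate is 0.0105833, so the payment is 42,000 × 0.0105833 / (1 − 1.0105833^−84) = $757.23.
Total interest on Plan A = 84 × $757.23 − $42,000 = $21,607.32.
Plan B: monthly rate = 11.34%/12 = 0.0094500; payment = 42,000 × 0.0094500 / (1 − (1+0.0094500)^−60) = $920.32.
Total interest on Plan B = 60 × $920.32 − $42,000 = $13,219.20.
Plan B is lower by $8,388.12.

Plan B by $8,390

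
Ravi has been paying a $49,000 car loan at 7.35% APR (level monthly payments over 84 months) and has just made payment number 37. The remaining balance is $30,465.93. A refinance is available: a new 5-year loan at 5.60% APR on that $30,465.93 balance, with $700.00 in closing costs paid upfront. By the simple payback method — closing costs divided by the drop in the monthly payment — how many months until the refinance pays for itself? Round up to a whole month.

Current payment = 49,000 × 7.35%/12 / (1 − (1+0.0061250)^−84) = $747.95.
Refinanced payment = 30,465.93 × 0.0046667 / (1 − (1+0.0046667)^−60) = $583.34.
Monthly savings = $747.95 − $583.34 = $164.61.
Break-even = $700.00 / $164.61 = 4.25 → 5 months.

5 months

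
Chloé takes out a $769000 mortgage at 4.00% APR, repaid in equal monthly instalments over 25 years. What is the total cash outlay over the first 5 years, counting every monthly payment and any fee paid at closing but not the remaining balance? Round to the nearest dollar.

$243,544

At 4.00% the monthly rate is 0.0033333, so the payment is 769,000 × 0.0033333 / (1 − 1.0033333^−300) = $4,059.07.
Total outlay = 60 × $4,059.07 = $243,544.20.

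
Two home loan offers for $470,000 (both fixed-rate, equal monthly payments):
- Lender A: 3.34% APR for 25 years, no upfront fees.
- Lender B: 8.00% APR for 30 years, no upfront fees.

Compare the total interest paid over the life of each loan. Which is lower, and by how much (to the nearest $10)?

Lender A: monthly rate = 3.34%/12 = 0.0027833; payment = 470,000 × 0.0027833 / (1 − (1+0.0027833)^−300) = $2,312.79.
Total interest on Lender A = 300 × $2,312.79 − $470,000 = $223,837.00.
Lender B: at 8.00% the monthly rate is 0.0066667, so the payment is 470,000 × 0.0066667 / (1 − 1.0066667^−360) = $3,448.69.
Total interest on Lender B = 360 × $3,448.69 − $470,000 = $771,528.40.
Lender A is lower by $547,691.40.

Lender A by $547,690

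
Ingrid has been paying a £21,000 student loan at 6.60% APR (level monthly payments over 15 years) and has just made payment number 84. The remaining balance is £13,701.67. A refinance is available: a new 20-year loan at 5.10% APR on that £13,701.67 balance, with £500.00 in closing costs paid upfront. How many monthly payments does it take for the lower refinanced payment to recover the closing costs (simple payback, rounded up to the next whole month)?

6 months

Current payment = 21,000 × 6.6%/12 / (1 − (1+0.0055000)^−180) = £184.09.
Refinanced payment = 13,701.67 × 0.0042500 / (1 − (1+0.0042500)^−240) = £91.18.
Monthly savings = £184.09 − £91.18 = £92.91.
Break-even = £500.00 / £92.91 = 5.38 → 6 months.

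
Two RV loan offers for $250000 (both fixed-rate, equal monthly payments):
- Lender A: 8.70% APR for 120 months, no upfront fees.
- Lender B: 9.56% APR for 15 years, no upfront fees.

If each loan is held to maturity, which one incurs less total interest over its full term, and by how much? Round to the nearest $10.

Lender A by $96,360

Lender A: monthly rate = 8.7%/12 = 0.0072500; payment = 250,000 × 0.0072500 / (1 − (1+0.0072500)^−120) = $3,126.45.
Total interest on Lender A = 120 × $3,126.45 − $250,000 = $125,174.00.
Lender B: monthly rate = 9.56%/12 = 0.0079667; payment = 250,000 × 0.0079667 / (1 − (1+0.0079667)^−180) = $2,619.62.
Total interest on Lender B = 180 × $2,619.62 − $250,000 = $221,531.60.
Lender A is lower by $96,357.60.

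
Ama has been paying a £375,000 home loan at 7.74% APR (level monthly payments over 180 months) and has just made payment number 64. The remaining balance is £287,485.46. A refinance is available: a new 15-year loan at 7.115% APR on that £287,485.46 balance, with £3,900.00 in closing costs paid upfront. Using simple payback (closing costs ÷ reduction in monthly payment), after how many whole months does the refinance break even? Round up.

Current payment = 375,000 × 7.74%/12 / (1 − (1+0.0064500)^−180) = £3,527.64.
Refinanced payment = 287,485.46 × 0.0059292 / (1 − (1+0.0059292)^−180) = £2,602.52.
Monthly savings = £3,527.64 − £2,602.52 = £925.12.
Break-even = £3,900.00 / £925.12 = 4.22 → 5 months.

5 months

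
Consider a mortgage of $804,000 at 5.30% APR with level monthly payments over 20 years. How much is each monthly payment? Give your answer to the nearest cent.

Monthly rate = 5.3%/12 = 0.0044167; payment = 804,000 × 0.0044167 / (1 − (1+0.0044167)^−240) = $5,440.19.

$5,440.19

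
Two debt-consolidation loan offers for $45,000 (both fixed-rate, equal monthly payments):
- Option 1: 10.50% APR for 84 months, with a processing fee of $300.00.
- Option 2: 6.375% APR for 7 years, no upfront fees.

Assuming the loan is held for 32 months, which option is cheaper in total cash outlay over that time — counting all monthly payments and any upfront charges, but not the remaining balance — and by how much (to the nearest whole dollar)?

Option 1: at 10.50% the monthly rate is 0.0087500, so the payment is 45,000 × 0.0087500 / (1 − 1.0087500^−84) = $758.73.
Option 2: at 6.375% the monthly rate is 0.0053125, so the payment is 45,000 × 0.0053125 / (1 − 1.0053125^−84) = $665.50.
Over 32 months: Option 1 costs 32 × $758.73 + $300.00 = $24,579.36; Option 2 costs 32 × $665.50 = $21,296.00.
Option 2 is cheaper by $24,579.36 − $21,296.00 = $3,283.36.

Option 2 by $3,283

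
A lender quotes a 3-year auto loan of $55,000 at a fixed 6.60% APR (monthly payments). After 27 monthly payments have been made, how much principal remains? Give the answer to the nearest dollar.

$14,784

With monthly rate i = 6.6%/12 = 0.0055000, the balance after k of n payments is P · [(1+i)^n − (1+i)^k] / [(1+i)^n − 1].
(1+0.0055000)^36 = 1.21830127 and (1+0.0055000)^27 = 1.15962087, so the balance is 55,000 × (1.21830127 − 1.15962087) / (1.21830127 − 1) = $14,784.26.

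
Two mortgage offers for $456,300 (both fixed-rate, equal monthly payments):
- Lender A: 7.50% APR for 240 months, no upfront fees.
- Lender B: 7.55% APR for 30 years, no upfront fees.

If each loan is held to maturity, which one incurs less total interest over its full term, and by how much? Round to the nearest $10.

Lender A: at 7.50% the monthly rate is 0.0062500, so the payment is 456,300 × 0.0062500 / (1 − 1.0062500^−240) = $3,675.92.
Total interest on Lender A = 240 × $3,675.92 − $456,300 = $425,920.80.
Lender B: at 7.55% the monthly rate is 0.0062917, so the payment is 456,300 × 0.0062917 / (1 − 1.0062917^−360) = $3,206.15.
Total interest on Lender B = 360 × $3,206.15 − $456,300 = $697,914.00.
Lender A is lower by $271,993.20.

Lender A by $271,990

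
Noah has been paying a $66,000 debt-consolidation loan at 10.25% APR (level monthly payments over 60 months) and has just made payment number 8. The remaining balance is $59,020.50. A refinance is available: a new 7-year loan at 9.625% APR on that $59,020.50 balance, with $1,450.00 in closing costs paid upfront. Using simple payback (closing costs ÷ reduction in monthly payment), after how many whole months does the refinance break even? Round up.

Current payment = 66,000 × 10.25%/12 / (1 − (1+0.0085417)^−60) = $1,410.44.
Refinanced payment = 59,020.50 × 0.0080208 / (1 − (1+0.0080208)^−84) = $968.41.
Monthly savings = $1,410.44 − $968.41 = $442.03.
Break-even = $1,450.00 / $442.03 = 3.28 → 4 months.

4 months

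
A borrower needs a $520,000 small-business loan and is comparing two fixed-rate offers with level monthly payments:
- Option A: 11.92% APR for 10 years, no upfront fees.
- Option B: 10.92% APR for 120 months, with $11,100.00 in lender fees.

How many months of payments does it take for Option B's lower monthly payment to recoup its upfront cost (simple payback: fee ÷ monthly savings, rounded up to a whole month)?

Option A: monthly rate = 11.92%/12 = 0.0099333; payment = 520,000 × 0.0099333 / (1 − (1+0.0099333)^−120) = $7,436.46.
Option B: monthly rate = 10.92%/12 = 0.0091000; payment = 520,000 × 0.0091000 / (1 − (1+0.0091000)^−120) = $7,139.47.
Monthly savings = $7,436.46 − $7,139.47 = $296.99.
Break-even = $11,100.00 / $296.99 = 37.37 → 38 months.

38 months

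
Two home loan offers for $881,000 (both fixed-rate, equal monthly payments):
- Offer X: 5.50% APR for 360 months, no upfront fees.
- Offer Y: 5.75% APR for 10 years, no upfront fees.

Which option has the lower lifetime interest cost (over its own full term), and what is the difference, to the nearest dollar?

Offer Y by $640,319

Offer X: at 5.50% the monthly rate is 0.0045833, so the payment is 881,000 × 0.0045833 / (1 − 1.0045833^−360) = $5,002.22.
Total interest on Offer X = 360 × $5,002.22 − $881,000 = $919,799.20.
Offer Y: at 5.75% the monthly rate is 0.0047917, so the payment is 881,000 × 0.0047917 / (1 − 1.0047917^−120) = $9,670.67.
Total interest on Offer Y = 120 × $9,670.67 − $881,000 = $279,480.40.
Offer Y is lower by $640,318.80.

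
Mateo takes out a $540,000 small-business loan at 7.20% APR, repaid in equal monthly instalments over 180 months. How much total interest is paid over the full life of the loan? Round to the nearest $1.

$344,565

Monthly rate = 7.2%/12 = 0.0060000; payment = 540,000 × 0.0060000 / (1 − (1+0.0060000)^−180) = $4,914.25.
Total paid = 180 × $4,914.25 = $884,565.00; interest = $884,565.00 − $540,000 = $344,565.00.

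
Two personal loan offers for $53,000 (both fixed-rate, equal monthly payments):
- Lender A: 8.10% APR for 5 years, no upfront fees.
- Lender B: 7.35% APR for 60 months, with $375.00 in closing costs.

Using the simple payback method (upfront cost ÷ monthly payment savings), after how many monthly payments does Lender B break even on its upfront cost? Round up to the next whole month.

20 months

Lender A: monthly rate = 8.1%/12 = 0.0067500; payment = 53,000 × 0.0067500 / (1 − (1+0.0067500)^−60) = $1,077.19.
Lender B: monthly rate = 7.35%/12 = 0.0061250; payment = 53,000 × 0.0061250 / (1 − (1+0.0061250)^−60) = $1,058.24.
Monthly savings = $1,077.19 − $1,058.24 = $18.95.
Break-even = $375.00 / $18.95 = 19.79 → 20 months.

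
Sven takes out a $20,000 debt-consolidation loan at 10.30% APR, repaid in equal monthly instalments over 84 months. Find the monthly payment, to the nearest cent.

Monthly rate = 10.3%/12 = 0.0085833; payment = 20,000 × 0.0085833 / (1 − (1+0.0085833)^−84) = $335.13.

$335.13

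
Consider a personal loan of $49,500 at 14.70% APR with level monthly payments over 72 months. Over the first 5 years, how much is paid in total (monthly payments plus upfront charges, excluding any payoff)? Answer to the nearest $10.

$62,320

At 14.70% the monthly rate is 0.0122500, so the payment is 49,500 × 0.0122500 / (1 − 1.0122500^−72) = $1,038.63.
Total outlay = 60 × $1,038.63 = $62,317.80.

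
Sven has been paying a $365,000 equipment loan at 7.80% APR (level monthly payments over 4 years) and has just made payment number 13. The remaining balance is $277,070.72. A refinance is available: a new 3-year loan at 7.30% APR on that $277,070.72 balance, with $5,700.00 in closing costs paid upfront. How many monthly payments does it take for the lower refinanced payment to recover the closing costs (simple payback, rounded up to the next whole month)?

21 months

Current payment = 365,000 × 7.8%/12 / (1 − (1+0.0065000)^−48) = $8,876.49.
Refinanced payment = 277,070.72 × 0.0060833 / (1 − (1+0.0060833)^−36) = $8,593.20.
Monthly savings = $8,876.49 − $8,593.20 = $283.29.
Break-even = $5,700.00 / $283.29 = 20.12 → 21 months.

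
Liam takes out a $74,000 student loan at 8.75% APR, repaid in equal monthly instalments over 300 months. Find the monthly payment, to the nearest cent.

Monthly rate = 8.75%/12 = 0.0072917; payment = 74,000 × 0.0072917 / (1 − (1+0.0072917)^−300) = $608.39.

$608.39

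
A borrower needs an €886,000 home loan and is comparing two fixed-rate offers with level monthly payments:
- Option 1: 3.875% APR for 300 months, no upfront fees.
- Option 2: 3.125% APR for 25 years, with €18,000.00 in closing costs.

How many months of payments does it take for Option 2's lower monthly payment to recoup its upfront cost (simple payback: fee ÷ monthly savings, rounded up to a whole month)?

Option 1: at 3.875% the monthly rate is 0.0032292, so the payment is 886,000 × 0.0032292 / (1 − 1.0032292^−300) = €4,615.70.
Option 2: monthly rate = 3.125%/12 = 0.0026042; payment = 886,000 × 0.0026042 / (1 − (1+0.0026042)^−300) = €4,259.34.
Monthly savings = €4,615.70 − €4,259.34 = €356.36.
Break-even = €18,000.00 / €356.36 = 50.51 → 51 months.

51 months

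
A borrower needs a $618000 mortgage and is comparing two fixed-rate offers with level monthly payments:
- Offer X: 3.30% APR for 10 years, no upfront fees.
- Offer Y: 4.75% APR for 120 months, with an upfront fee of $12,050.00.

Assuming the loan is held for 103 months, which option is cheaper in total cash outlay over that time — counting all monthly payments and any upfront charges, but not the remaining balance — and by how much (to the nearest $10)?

Offer X by $55,950

Offer X: at 3.30% the monthly rate is 0.0027500, so the payment is 618,000 × 0.0027500 / (1 − 1.0027500^−120) = $6,053.42.
Offer Y: at 4.75% the monthly rate is 0.0039583, so the payment is 618,000 × 0.0039583 / (1 − 1.0039583^−120) = $6,479.59.
Over 103 months: Offer X costs 103 × $6,053.42 = $623,502.26; Offer Y costs 103 × $6,479.59 + $12,050.00 = $679,447.77.
Offer X is cheaper by $679,447.77 − $623,502.26 = $55,945.51.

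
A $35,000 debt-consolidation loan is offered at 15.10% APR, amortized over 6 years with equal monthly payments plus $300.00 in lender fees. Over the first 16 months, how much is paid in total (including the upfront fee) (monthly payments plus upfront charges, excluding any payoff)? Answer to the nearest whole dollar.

At 15.10% the monthly rate is 0.0125833, so the payment is 35,000 × 0.0125833 / (1 − 1.0125833^−72) = $741.98.
Total outlay = 16 × $741.98 + $300.00 = $12,171.68.

$12,172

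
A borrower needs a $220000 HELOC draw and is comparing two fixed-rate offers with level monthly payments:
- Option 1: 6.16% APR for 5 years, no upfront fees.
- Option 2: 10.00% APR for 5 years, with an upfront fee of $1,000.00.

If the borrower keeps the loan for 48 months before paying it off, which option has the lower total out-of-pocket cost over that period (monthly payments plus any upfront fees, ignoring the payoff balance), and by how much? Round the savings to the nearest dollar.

Option 1 by $20,428

Option 1: monthly rate = 6.16%/12 = 0.0051333; payment = 220,000 × 0.0051333 / (1 − (1+0.0051333)^−60) = $4,269.60.
Option 2: at 10.00% the monthly rate is 0.0083333, so the payment is 220,000 × 0.0083333 / (1 − 1.0083333^−60) = $4,674.35.
Over 48 months: Option 1 costs 48 × $4,269.60 = $204,940.80; Option 2 costs 48 × $4,674.35 + $1,000.00 = $225,368.80.
Option 1 is cheaper by $225,368.80 − $204,940.80 = $20,428.00.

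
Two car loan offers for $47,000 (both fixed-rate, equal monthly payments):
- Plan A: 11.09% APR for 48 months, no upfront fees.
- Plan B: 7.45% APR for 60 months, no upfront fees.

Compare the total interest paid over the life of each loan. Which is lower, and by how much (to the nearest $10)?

Plan B by $1,970

Plan A: monthly rate = 11.09%/12 = 0.0092417; payment = 47,000 × 0.0092417 / (1 − (1+0.0092417)^−48) = $1,216.79.
Total interest on Plan A = 48 × $1,216.79 − $47,000 = $11,405.92.
Plan B: at 7.45% the monthly rate is 0.0062083, so the payment is 47,000 × 0.0062083 / (1 − 1.0062083^−60) = $940.67.
Total interest on Plan B = 60 × $940.67 − $47,000 = $9,440.20.
Plan B is lower by $1,965.72.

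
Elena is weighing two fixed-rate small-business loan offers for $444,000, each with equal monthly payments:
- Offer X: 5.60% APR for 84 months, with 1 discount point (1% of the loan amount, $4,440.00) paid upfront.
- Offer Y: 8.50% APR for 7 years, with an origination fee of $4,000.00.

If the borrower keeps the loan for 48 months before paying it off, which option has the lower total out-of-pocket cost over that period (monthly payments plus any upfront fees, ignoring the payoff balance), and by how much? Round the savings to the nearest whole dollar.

Offer X: monthly rate = 5.6%/12 = 0.0046667; payment = 444,000 × 0.0046667 / (1 − (1+0.0046667)^−84) = $6,401.39.
Offer Y: monthly rate = 8.5%/12 = 0.0070833; payment = 444,000 × 0.0070833 / (1 − (1+0.0070833)^−84) = $7,031.40.
Over 48 months: Offer X costs 48 × $6,401.39 + $4,440.00 = $311,706.72; Offer Y costs 48 × $7,031.40 + $4,000.00 = $341,507.20.
Offer X is cheaper by $341,507.20 − $311,706.72 = $29,800.48.

Offer X by $29,800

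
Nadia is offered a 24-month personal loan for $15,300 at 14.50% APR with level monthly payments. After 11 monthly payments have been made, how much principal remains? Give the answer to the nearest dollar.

$8,832

With monthly rate i = 14.5%/12 = 0.0120833, the balance after k of n payments is P · [(1+i)^n − (1+i)^k] / [(1+i)^n − 1].
(1+0.0120833)^24 = 1.33410667 and (1+0.0120833)^11 = 1.14124531, so the balance is 15,300 × (1.33410667 − 1.14124531) / (1.33410667 − 1) = $8,831.85.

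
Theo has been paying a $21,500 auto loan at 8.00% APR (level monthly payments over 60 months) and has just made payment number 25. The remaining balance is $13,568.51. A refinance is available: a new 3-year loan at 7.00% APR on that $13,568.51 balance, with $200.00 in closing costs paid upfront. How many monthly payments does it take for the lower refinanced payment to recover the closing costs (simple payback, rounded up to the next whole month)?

12 months

Current payment = 21,500 × 8%/12 / (1 − (1+0.0066667)^−60) = $435.94.
Refinanced payment = 13,568.51 × 0.0058333 / (1 − (1+0.0058333)^−36) = $418.96.
Monthly savings = $435.94 − $418.96 = $16.98.
Break-even = $200.00 / $16.98 = 11.78 → 12 months.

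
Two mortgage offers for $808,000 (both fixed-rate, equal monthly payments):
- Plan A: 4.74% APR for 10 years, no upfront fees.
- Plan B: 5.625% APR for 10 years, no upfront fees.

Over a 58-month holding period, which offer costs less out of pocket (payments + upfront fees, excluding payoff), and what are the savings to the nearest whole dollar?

Plan A by $20,374

Plan A: at 4.74% the monthly rate is 0.0039500, so the payment is 808,000 × 0.0039500 / (1 − 1.0039500^−120) = $8,467.78.
Plan B: at 5.625% the monthly rate is 0.0046875, so the payment is 808,000 × 0.0046875 / (1 − 1.0046875^−120) = $8,819.05.
Over 58 months: Plan A costs 58 × $8,467.78 = $491,131.24; Plan B costs 58 × $8,819.05 = $511,504.90.
Plan A is cheaper by $511,504.90 − $491,131.24 = $20,373.66.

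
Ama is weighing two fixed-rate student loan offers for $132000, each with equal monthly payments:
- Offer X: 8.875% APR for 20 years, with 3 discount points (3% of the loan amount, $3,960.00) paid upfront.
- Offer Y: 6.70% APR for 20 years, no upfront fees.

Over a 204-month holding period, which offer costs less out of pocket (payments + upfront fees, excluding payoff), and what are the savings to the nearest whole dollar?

Offer X: at 8.875% the monthly rate is 0.0073958, so the payment is 132,000 × 0.0073958 / (1 − 1.0073958^−240) = $1,177.05.
Offer Y: at 6.70% the monthly rate is 0.0055833, so the payment is 132,000 × 0.0055833 / (1 − 1.0055833^−240) = $999.76.
Over 204 months: Offer X costs 204 × $1,177.05 + $3,960.00 = $244,078.20; Offer Y costs 204 × $999.76 = $203,951.04.
Offer Y is cheaper by $244,078.20 − $203,951.04 = $40,127.16.

Offer Y by $40,127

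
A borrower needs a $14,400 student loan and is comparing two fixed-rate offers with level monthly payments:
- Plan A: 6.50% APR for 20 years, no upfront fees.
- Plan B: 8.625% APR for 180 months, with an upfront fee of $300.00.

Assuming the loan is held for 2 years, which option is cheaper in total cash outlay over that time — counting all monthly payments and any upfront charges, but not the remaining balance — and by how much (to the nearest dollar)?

Plan A: at 6.50% the monthly rate is 0.0054167, so the payment is 14,400 × 0.0054167 / (1 − 1.0054167^−240) = $107.36.
Plan B: at 8.625% the monthly rate is 0.0071875, so the payment is 14,400 × 0.0071875 / (1 − 1.0071875^−180) = $142.86.
Over 24 months: Plan A costs 24 × $107.36 = $2,576.64; Plan B costs 24 × $142.86 + $300.00 = $3,728.64.
Plan A is cheaper by $3,728.64 − $2,576.64 = $1,152.00.

Plan A by $1,152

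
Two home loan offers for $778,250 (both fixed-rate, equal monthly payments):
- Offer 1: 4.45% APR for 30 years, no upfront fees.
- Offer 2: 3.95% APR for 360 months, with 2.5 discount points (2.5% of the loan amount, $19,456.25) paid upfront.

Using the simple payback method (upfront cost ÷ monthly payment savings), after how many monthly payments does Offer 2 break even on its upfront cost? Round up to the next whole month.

Offer 1: at 4.45% the monthly rate is 0.0037083, so the payment is 778,250 × 0.0037083 / (1 − 1.0037083^−360) = $3,920.19.
Offer 2: at 3.95% the monthly rate is 0.0032917, so the payment is 778,250 × 0.0032917 / (1 − 1.0032917^−360) = $3,693.09.
Monthly savings = $3,920.19 − $3,693.09 = $227.10.
Break-even = $19,456.25 / $227.10 = 85.67 → 86 months.

86 months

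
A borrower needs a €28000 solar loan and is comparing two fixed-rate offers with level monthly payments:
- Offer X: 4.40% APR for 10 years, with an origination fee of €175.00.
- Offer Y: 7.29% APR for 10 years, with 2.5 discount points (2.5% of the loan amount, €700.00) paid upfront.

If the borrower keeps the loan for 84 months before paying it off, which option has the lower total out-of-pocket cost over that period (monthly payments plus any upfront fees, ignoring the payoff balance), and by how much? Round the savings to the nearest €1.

Offer X: monthly rate = 4.4%/12 = 0.0036667; payment = 28,000 × 0.0036667 / (1 − (1+0.0036667)^−120) = €288.84.
Offer Y: monthly rate = 7.29%/12 = 0.0060750; payment = 28,000 × 0.0060750 / (1 − (1+0.0060750)^−120) = €329.30.
Over 84 months: Offer X costs 84 × €288.84 + €175.00 = €24,437.56; Offer Y costs 84 × €329.30 + €700.00 = €28,361.20.
Offer X is cheaper by €28,361.20 − €24,437.56 = €3,923.64.

Offer X by €3,924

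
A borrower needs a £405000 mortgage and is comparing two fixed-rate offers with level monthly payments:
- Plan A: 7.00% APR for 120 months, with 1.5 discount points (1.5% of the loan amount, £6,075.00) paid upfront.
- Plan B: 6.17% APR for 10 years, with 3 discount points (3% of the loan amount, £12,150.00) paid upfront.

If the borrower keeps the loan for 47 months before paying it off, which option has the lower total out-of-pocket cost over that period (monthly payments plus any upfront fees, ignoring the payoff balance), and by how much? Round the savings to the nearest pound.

Plan B by £1,981

Plan A: monthly rate = 7%/12 = 0.0058333; payment = 405,000 × 0.0058333 / (1 − (1+0.0058333)^−120) = £4,702.39.
Plan B: at 6.17% the monthly rate is 0.0051417, so the payment is 405,000 × 0.0051417 / (1 − 1.0051417^−120) = £4,530.98.
Over 47 months: Plan A costs 47 × £4,702.39 + £6,075.00 = £227,087.33; Plan B costs 47 × £4,530.98 + £12,150.00 = £225,106.06.
Plan B is cheaper by £227,087.33 − £225,106.06 = £1,981.27.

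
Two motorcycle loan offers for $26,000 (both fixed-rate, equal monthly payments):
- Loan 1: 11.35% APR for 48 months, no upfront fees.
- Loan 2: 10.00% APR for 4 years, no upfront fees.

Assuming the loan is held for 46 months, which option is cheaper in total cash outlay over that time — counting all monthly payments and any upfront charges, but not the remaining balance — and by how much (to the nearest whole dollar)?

Loan 2 by $781

Loan 1: monthly rate = 11.35%/12 = 0.0094583; payment = 26,000 × 0.0094583 / (1 − (1+0.0094583)^−48) = $676.41.
Loan 2: at 10.00% the monthly rate is 0.0083333, so the payment is 26,000 × 0.0083333 / (1 − 1.0083333^−48) = $659.43.
Over 46 months: Loan 1 costs 46 × $676.41 = $31,114.86; Loan 2 costs 46 × $659.43 = $30,333.78.
Loan 2 is cheaper by $31,114.86 − $30,333.78 = $781.08.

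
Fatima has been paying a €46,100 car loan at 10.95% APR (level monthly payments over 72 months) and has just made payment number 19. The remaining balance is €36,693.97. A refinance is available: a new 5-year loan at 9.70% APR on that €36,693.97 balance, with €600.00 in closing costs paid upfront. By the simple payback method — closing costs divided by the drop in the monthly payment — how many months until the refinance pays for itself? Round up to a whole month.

Current payment = 46,100 × 10.95%/12 / (1 − (1+0.0091250)^−72) = €876.29.
Refinanced payment = 36,693.97 × 0.0080833 / (1 − (1+0.0080833)^−60) = €774.23.
Monthly savings = €876.29 − €774.23 = €102.06.
Break-even = €600.00 / €102.06 = 5.88 → 6 months.

6 months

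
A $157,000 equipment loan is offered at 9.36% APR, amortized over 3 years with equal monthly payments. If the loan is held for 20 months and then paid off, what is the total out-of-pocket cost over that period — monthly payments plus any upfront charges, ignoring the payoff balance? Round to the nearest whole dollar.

$100,378

At 9.36% the monthly rate is 0.0078000, so the payment is 157,000 × 0.0078000 / (1 − 1.0078000^−36) = $5,018.90.
Total outlay = 20 × $5,018.90 = $100,378.00.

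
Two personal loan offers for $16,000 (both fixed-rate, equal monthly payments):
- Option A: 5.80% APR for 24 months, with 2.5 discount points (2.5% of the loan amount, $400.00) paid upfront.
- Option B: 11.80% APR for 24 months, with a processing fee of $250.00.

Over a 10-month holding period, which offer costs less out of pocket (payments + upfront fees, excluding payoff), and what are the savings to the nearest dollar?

Option A by $290

Option A: monthly rate = 5.8%/12 = 0.0048333; payment = 16,000 × 0.0048333 / (1 − (1+0.0048333)^−24) = $707.69.
Option B: monthly rate = 11.8%/12 = 0.0098333; payment = 16,000 × 0.0098333 / (1 − (1+0.0098333)^−24) = $751.68.
Over 10 months: Option A costs 10 × $707.69 + $400.00 = $7,476.90; Option B costs 10 × $751.68 + $250.00 = $7,766.80.
Option A is cheaper by $7,766.80 − $7,476.90 = $289.90.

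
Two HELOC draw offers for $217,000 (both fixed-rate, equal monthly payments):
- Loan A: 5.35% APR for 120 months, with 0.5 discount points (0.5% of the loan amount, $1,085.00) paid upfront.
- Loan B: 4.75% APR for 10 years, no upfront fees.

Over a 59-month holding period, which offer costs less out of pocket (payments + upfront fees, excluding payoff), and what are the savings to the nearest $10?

Loan A: at 5.35% the monthly rate is 0.0044583, so the payment is 217,000 × 0.0044583 / (1 − 1.0044583^−120) = $2,338.92.
Loan B: at 4.75% the monthly rate is 0.0039583, so the payment is 217,000 × 0.0039583 / (1 − 1.0039583^−120) = $2,275.20.
Over 59 months: Loan A costs 59 × $2,338.92 + $1,085.00 = $139,081.28; Loan B costs 59 × $2,275.20 = $134,236.80.
Loan B is cheaper by $139,081.28 − $134,236.80 = $4,844.48.

Loan B by $4,840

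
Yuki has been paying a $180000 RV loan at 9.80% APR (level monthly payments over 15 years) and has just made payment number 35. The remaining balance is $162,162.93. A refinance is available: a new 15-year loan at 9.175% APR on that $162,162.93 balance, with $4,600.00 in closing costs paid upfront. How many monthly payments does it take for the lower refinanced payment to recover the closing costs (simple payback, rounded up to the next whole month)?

19 months

Current payment = 180,000 × 9.8%/12 / (1 − (1+0.0081667)^−180) = $1,912.33.
Refinanced payment = 162,162.93 × 0.0076458 / (1 − (1+0.0076458)^−180) = $1,661.69.
Monthly savings = $1,912.33 − $1,661.69 = $250.64.
Break-even = $4,600.00 / $250.64 = 18.35 → 19 months.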